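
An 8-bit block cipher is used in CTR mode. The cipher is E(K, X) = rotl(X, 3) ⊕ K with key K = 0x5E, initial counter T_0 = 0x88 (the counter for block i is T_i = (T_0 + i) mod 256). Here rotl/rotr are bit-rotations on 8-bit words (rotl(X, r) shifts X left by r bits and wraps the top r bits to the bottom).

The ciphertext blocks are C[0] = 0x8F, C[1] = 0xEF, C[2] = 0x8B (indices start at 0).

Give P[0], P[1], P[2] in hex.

P[0] = 0x95, P[1] = 0xFD, P[2] = 0x81

CTR decryption: S_i = E(K, T_i) where T_i is the counter for block i; P_i = C_i ⊕ S_i.
P[0]: T = 0x88, S = E(K, T) = 0x1A; 0x8F ⊕ 0x1A = 0x95.
P[1]: T = 0x89, S = E(K, T) = 0x12; 0xEF ⊕ 0x12 = 0xFD.
P[2]: T = 0x8A, S = E(K, T) = 0x0A; 0x8B ⊕ 0x0A = 0x81.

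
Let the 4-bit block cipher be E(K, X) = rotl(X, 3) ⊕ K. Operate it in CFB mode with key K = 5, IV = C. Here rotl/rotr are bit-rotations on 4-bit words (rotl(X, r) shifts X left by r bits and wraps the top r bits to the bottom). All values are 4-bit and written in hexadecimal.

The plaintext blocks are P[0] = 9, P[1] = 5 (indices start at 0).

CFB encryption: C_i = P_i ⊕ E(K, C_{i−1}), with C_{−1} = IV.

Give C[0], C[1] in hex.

C[0]: E(K, C) = 3; 9 ⊕ 3 = A.
C[1]: E(K, A) = 0; 5 ⊕ 0 = 5.

C[0] = A, C[1] = 5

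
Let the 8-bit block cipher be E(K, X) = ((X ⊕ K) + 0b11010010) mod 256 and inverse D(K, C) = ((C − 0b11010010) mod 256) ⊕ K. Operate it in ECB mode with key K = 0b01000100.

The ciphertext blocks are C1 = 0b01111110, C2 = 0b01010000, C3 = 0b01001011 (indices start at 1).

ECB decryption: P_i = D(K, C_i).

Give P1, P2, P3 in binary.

P1 = 0b11101000, P2 = 0b00111010, P3 = 0b00111101

P1: D(K, 0b01111110) = 0b11101000.
P2: D(K, 0b01010000) = 0b00111010.
P3: D(K, 0b01001011) = 0b00111101.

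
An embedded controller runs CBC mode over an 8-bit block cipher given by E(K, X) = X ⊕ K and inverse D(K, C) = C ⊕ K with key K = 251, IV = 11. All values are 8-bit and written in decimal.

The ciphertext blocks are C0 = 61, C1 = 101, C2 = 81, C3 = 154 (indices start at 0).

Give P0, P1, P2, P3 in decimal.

P0 = 205, P1 = 163, P2 = 207, P3 = 48

CBC decryption: P_i = D(K, C_i) ⊕ C_{i−1}, with C_{−1} = IV.
P0: D(K, 61) = 198; 198 ⊕ 11 = 205.
P1: D(K, 101) = 158; 158 ⊕ 61 = 163.
P2: D(K, 81) = 170; 170 ⊕ 101 = 207.
P3: D(K, 154) = 97; 97 ⊕ 81 = 48.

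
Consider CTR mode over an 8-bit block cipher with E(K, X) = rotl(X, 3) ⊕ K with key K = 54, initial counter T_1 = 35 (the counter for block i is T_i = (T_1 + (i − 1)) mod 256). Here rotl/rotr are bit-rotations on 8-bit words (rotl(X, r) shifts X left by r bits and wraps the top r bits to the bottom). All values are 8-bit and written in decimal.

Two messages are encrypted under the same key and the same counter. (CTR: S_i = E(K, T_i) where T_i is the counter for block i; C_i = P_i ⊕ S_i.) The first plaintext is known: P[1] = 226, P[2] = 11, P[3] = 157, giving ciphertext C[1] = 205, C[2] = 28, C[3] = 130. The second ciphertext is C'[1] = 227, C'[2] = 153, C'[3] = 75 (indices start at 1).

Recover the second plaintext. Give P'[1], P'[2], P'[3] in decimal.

P'[1] = 204, P'[2] = 142, P'[3] = 84

In CTR with a reused counter, both messages share the same keystream S_i, so C_i ⊕ C'_i = P_i ⊕ P'_i and thus P'_i = P_i ⊕ C_i ⊕ C'_i.
P'[1]: 226 ⊕ 205 ⊕ 227 = 204.
P'[2]: 11 ⊕ 28 ⊕ 153 = 142.
P'[3]: 157 ⊕ 130 ⊕ 75 = 84.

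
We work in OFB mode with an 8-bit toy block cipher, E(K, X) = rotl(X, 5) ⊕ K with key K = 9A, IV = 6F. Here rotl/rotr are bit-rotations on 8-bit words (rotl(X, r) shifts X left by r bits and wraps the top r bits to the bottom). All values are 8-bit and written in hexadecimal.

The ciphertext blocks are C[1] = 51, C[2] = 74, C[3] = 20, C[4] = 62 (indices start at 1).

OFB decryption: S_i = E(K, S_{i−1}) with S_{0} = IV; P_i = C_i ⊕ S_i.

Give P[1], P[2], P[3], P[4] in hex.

P[1] = 26, P[2] = 00, P[3] = 34, P[4] = 7A

P[1]: S = E(K, 6F) = 77; 51 ⊕ 77 = 26.
P[2]: S = E(K, 77) = 74; 74 ⊕ 74 = 00.
P[3]: S = E(K, 74) = 14; 20 ⊕ 14 = 34.
P[4]: S = E(K, 14) = 18; 62 ⊕ 18 = 7A.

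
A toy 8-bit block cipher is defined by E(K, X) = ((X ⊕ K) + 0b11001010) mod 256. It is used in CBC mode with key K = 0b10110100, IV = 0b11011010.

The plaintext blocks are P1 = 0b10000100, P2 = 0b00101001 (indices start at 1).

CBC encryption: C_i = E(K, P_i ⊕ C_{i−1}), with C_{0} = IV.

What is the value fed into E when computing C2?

0b10011101

C1: P1 ⊕ 0b11011010 = 0b01011110; E(K, 0b01011110) = 0b10110100.
C2: P2 ⊕ 0b10110100 = 0b10011101; E(K, 0b10011101) = 0b11110011.
So the input to E for block 2 is 0b10011101.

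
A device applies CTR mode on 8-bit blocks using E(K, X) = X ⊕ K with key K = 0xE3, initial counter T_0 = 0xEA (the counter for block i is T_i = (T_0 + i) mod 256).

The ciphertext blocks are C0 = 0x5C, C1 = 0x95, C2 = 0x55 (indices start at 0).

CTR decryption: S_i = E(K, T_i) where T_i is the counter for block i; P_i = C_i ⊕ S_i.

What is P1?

P1: T = 0xEB, S = E(K, T) = 0x08; 0x95 ⊕ 0x08 = 0x9D.

P1 = 0x9D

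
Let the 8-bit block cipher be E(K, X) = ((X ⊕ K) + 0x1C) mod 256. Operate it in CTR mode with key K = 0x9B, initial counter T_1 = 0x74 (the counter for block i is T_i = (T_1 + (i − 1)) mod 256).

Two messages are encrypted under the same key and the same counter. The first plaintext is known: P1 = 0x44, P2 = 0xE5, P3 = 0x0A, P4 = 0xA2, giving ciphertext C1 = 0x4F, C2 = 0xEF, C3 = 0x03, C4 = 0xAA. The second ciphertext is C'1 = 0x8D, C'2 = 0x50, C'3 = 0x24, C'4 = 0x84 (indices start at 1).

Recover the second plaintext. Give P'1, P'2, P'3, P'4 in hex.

P'1 = 0x86, P'2 = 0x5A, P'3 = 0x2D, P'4 = 0x8C

In CTR with a reused counter, both messages share the same keystream S_i, so C_i ⊕ C'_i = P_i ⊕ P'_i and thus P'_i = P_i ⊕ C_i ⊕ C'_i.
P'1: 0x44 ⊕ 0x4F ⊕ 0x8D = 0x86.
P'2: 0xE5 ⊕ 0xEF ⊕ 0x50 = 0x5A.
P'3: 0x0A ⊕ 0x03 ⊕ 0x24 = 0x2D.
P'4: 0xA2 ⊕ 0xAA ⊕ 0x84 = 0x8C.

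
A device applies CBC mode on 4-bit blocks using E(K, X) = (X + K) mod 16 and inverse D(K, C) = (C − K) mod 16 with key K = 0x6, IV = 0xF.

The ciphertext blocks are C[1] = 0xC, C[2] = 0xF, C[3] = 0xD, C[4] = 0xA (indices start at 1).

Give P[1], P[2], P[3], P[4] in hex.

P[1] = 0x9, P[2] = 0x5, P[3] = 0x8, P[4] = 0x9

CBC decryption: P_i = D(K, C_i) ⊕ C_{i−1}, with C_{0} = IV.
P[1]: D(K, 0xC) = 0x6; 0x6 ⊕ 0xF = 0x9.
P[2]: D(K, 0xF) = 0x9; 0x9 ⊕ 0xC = 0x5.
P[3]: D(K, 0xD) = 0x7; 0x7 ⊕ 0xF = 0x8.
P[4]: D(K, 0xA) = 0x4; 0x4 ⊕ 0xD = 0x9.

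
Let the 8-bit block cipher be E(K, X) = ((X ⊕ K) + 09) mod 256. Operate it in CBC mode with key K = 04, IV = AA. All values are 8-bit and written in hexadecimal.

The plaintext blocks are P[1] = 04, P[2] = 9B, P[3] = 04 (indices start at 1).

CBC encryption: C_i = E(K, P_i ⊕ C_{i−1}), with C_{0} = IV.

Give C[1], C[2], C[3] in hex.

C[1] = B3, C[2] = 35, C[3] = 3E

C[1]: P[1] ⊕ AA = AE; E(K, AE) = B3.
C[2]: P[2] ⊕ B3 = 28; E(K, 28) = 35.
C[3]: P[3] ⊕ 35 = 31; E(K, 31) = 3E.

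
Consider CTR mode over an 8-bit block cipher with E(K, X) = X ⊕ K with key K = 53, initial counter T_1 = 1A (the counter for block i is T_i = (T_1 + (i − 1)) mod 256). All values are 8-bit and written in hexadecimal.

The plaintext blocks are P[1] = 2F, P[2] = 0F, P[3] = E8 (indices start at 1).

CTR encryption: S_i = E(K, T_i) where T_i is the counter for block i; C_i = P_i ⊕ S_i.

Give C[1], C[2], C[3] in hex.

C[1]: T = 1A, S = E(K, T) = 49; 2F ⊕ 49 = 66.
C[2]: T = 1B, S = E(K, T) = 48; 0F ⊕ 48 = 47.
C[3]: T = 1C, S = E(K, T) = 4F; E8 ⊕ 4F = A7.

C[1] = 66, C[2] = 47, C[3] = A7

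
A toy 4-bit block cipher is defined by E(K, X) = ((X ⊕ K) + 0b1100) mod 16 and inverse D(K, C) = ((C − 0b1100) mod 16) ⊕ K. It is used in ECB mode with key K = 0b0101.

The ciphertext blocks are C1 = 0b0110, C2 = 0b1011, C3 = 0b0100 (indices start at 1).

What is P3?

ECB decryption: P_i = D(K, C_i).
P3: D(K, 0b0100) = 0b1101.

P3 = 0b1101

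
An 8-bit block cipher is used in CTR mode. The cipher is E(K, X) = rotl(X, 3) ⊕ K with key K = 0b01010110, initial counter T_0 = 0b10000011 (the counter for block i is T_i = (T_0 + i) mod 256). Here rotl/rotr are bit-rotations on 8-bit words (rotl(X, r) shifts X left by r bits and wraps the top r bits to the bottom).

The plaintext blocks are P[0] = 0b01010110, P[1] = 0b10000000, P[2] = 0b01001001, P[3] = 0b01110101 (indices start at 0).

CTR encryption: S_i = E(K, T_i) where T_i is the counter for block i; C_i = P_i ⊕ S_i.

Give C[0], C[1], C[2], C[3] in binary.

C[0]: T = 0b10000011, S = E(K, T) = 0b01001010; 0b01010110 ⊕ 0b01001010 = 0b00011100.
C[1]: T = 0b10000100, S = E(K, T) = 0b01110010; 0b10000000 ⊕ 0b01110010 = 0b11110010.
C[2]: T = 0b10000101, S = E(K, T) = 0b01111010; 0b01001001 ⊕ 0b01111010 = 0b00110011.
C[3]: T = 0b10000110, S = E(K, T) = 0b01100010; 0b01110101 ⊕ 0b01100010 = 0b00010111.

C[0] = 0b00011100, C[1] = 0b11110010, C[2] = 0b00110011, C[3] = 0b00010111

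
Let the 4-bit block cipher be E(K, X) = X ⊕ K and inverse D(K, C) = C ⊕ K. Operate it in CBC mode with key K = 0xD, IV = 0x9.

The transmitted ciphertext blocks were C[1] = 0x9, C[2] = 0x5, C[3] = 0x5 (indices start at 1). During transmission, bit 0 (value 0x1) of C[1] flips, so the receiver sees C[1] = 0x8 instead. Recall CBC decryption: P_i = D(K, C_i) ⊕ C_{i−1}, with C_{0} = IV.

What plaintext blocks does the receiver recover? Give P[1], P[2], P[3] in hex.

P[1] = 0xC, P[2] = 0x0, P[3] = 0xD

Only C[1] changed, to 0x8. In CBC, a change in C_i garbles P_i and flips the same bit in P_{i+1}. Decrypting the received ciphertext:
P[1]: D(K, 0x8) = 0x5; 0x5 ⊕ 0x9 = 0xC.
P[2]: D(K, 0x5) = 0x8; 0x8 ⊕ 0x8 = 0x0.
P[3]: D(K, 0x5) = 0x8; 0x8 ⊕ 0x5 = 0xD.
Blocks that differ from the original plaintext: P[1], P[2].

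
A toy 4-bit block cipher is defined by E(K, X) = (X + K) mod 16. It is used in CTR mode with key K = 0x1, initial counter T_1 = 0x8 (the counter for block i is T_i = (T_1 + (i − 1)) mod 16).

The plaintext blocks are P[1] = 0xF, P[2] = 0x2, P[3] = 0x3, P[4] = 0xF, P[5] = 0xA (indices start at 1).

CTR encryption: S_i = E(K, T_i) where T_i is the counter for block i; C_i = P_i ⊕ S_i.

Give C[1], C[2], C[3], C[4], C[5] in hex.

C[1] = 0x6, C[2] = 0x8, C[3] = 0x8, C[4] = 0x3, C[5] = 0x7

C[1]: T = 0x8, S = E(K, T) = 0x9; 0xF ⊕ 0x9 = 0x6.
C[2]: T = 0x9, S = E(K, T) = 0xA; 0x2 ⊕ 0xA = 0x8.
C[3]: T = 0xA, S = E(K, T) = 0xB; 0x3 ⊕ 0xB = 0x8.
C[4]: T = 0xB, S = E(K, T) = 0xC; 0xF ⊕ 0xC = 0x3.
C[5]: T = 0xC, S = E(K, T) = 0xD; 0xA ⊕ 0xD = 0x7.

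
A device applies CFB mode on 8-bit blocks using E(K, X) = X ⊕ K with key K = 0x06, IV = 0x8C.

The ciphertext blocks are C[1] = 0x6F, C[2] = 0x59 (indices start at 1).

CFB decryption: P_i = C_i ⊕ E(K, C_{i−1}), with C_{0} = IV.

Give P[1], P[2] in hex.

P[1]: E(K, 0x8C) = 0x8A; 0x6F ⊕ 0x8A = 0xE5.
P[2]: E(K, 0x6F) = 0x69; 0x59 ⊕ 0x69 = 0x30.

P[1] = 0xE5, P[2] = 0x30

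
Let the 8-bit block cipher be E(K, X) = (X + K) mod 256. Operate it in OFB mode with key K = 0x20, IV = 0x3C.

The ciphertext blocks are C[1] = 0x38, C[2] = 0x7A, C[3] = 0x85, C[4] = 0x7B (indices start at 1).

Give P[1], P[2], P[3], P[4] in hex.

P[1] = 0x64, P[2] = 0x06, P[3] = 0x19, P[4] = 0xC7

OFB decryption: S_i = E(K, S_{i−1}) with S_{0} = IV; P_i = C_i ⊕ S_i.
P[1]: S = E(K, 0x3C) = 0x5C; 0x38 ⊕ 0x5C = 0x64.
P[2]: S = E(K, 0x5C) = 0x7C; 0x7A ⊕ 0x7C = 0x06.
P[3]: S = E(K, 0x7C) = 0x9C; 0x85 ⊕ 0x9C = 0x19.
P[4]: S = E(K, 0x9C) = 0xBC; 0x7B ⊕ 0xBC = 0xC7.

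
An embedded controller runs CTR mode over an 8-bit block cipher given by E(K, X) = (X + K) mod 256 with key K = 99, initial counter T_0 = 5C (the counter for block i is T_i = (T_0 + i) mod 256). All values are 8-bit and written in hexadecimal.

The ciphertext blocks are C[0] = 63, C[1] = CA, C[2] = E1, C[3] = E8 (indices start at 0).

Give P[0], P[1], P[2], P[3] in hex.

P[0] = 96, P[1] = 3C, P[2] = 16, P[3] = 10

CTR decryption: S_i = E(K, T_i) where T_i is the counter for block i; P_i = C_i ⊕ S_i.
P[0]: T = 5C, S = E(K, T) = F5; 63 ⊕ F5 = 96.
P[1]: T = 5D, S = E(K, T) = F6; CA ⊕ F6 = 3C.
P[2]: T = 5E, S = E(K, T) = F7; E1 ⊕ F7 = 16.
P[3]: T = 5F, S = E(K, T) = F8; E8 ⊕ F8 = 10.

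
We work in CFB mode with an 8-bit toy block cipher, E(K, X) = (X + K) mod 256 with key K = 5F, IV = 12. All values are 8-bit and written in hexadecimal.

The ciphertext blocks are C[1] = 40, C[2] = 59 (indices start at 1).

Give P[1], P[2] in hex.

P[1] = 31, P[2] = C6

CFB decryption: P_i = C_i ⊕ E(K, C_{i−1}), with C_{0} = IV.
P[1]: E(K, 12) = 71; 40 ⊕ 71 = 31.
P[2]: E(K, 40) = 9F; 59 ⊕ 9F = C6.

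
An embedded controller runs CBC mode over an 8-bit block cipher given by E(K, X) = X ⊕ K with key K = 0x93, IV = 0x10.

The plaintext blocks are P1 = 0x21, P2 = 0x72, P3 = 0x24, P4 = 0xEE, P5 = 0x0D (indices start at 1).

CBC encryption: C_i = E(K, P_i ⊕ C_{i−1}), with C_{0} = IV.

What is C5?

C5 = 0x17

C1: P1 ⊕ 0x10 = 0x31; E(K, 0x31) = 0xA2.
C2: P2 ⊕ 0xA2 = 0xD0; E(K, 0xD0) = 0x43.
C3: P3 ⊕ 0x43 = 0x67; E(K, 0x67) = 0xF4.
C4: P4 ⊕ 0xF4 = 0x1A; E(K, 0x1A) = 0x89.
C5: P5 ⊕ 0x89 = 0x84; E(K, 0x84) = 0x17.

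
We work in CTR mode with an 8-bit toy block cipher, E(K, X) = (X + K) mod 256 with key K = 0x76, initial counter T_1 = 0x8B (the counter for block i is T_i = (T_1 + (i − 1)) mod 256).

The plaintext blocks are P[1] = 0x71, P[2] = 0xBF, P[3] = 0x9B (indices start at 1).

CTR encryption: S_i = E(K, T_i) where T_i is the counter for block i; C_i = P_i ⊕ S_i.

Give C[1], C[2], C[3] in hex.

C[1] = 0x70, C[2] = 0xBD, C[3] = 0x98

C[1]: T = 0x8B, S = E(K, T) = 0x01; 0x71 ⊕ 0x01 = 0x70.
C[2]: T = 0x8C, S = E(K, T) = 0x02; 0xBF ⊕ 0x02 = 0xBD.
C[3]: T = 0x8D, S = E(K, T) = 0x03; 0x9B ⊕ 0x03 = 0x98.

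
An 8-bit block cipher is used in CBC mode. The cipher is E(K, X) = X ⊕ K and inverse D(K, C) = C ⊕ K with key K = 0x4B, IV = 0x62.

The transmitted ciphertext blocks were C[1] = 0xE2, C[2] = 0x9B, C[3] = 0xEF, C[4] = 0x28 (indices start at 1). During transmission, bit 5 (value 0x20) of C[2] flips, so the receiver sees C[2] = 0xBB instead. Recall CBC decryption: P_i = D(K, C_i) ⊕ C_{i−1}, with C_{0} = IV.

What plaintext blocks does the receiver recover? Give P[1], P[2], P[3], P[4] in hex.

P[1] = 0xCB, P[2] = 0x12, P[3] = 0x1F, P[4] = 0x8C

Only C[2] changed, to 0xBB. In CBC, a change in C_i garbles P_i and flips the same bit in P_{i+1}. Decrypting the received ciphertext:
P[1]: D(K, 0xE2) = 0xA9; 0xA9 ⊕ 0x62 = 0xCB.
P[2]: D(K, 0xBB) = 0xF0; 0xF0 ⊕ 0xE2 = 0x12.
P[3]: D(K, 0xEF) = 0xA4; 0xA4 ⊕ 0xBB = 0x1F.
P[4]: D(K, 0x28) = 0x63; 0x63 ⊕ 0xEF = 0x8C.
Blocks that differ from the original plaintext: P[2], P[3].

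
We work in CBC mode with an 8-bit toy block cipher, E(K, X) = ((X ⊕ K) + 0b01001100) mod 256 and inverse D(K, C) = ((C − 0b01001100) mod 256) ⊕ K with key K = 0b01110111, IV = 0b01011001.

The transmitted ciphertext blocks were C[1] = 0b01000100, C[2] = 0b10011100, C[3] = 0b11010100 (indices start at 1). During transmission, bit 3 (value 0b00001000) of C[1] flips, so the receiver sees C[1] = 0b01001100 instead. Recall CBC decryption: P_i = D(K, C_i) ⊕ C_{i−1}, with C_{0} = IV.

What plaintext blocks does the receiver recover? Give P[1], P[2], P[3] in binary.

P[1] = 0b00101110, P[2] = 0b01101011, P[3] = 0b01100011

Only C[1] changed, to 0b01001100. In CBC, a change in C_i garbles P_i and flips the same bit in P_{i+1}. Decrypting the received ciphertext:
P[1]: D(K, 0b01001100) = 0b01110111; 0b01110111 ⊕ 0b01011001 = 0b00101110.
P[2]: D(K, 0b10011100) = 0b00100111; 0b00100111 ⊕ 0b01001100 = 0b01101011.
P[3]: D(K, 0b11010100) = 0b11111111; 0b11111111 ⊕ 0b10011100 = 0b01100011.
Blocks that differ from the original plaintext: P[1], P[2].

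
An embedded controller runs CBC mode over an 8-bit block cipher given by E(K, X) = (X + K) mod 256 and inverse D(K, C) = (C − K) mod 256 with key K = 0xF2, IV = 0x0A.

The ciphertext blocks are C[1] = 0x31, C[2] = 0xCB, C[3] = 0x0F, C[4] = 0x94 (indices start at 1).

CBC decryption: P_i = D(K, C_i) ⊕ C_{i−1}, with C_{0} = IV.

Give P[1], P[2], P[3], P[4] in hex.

P[1] = 0x35, P[2] = 0xE8, P[3] = 0xD6, P[4] = 0xAD

P[1]: D(K, 0x31) = 0x3F; 0x3F ⊕ 0x0A = 0x35.
P[2]: D(K, 0xCB) = 0xD9; 0xD9 ⊕ 0x31 = 0xE8.
P[3]: D(K, 0x0F) = 0x1D; 0x1D ⊕ 0xCB = 0xD6.
P[4]: D(K, 0x94) = 0xA2; 0xA2 ⊕ 0x0F = 0xAD.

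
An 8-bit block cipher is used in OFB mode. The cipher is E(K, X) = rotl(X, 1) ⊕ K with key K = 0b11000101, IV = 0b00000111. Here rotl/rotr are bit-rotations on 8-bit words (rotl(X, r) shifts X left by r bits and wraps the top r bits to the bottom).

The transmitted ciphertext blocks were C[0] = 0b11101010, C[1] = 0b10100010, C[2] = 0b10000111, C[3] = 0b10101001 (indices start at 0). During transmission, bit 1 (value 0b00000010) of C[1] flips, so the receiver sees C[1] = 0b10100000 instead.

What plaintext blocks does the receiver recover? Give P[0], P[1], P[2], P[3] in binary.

P[0] = 0b00100001, P[1] = 0b11110010, P[2] = 0b11100110, P[3] = 0b10101110

OFB decryption: S_i = E(K, S_{i−1}) with S_{−1} = IV; P_i = C_i ⊕ S_i.
Only C[1] changed, to 0b10100000. In OFB, a change in C_i flips the same bit in P_i only; the keystream is unaffected. Decrypting the received ciphertext:
P[0]: S = E(K, 0b00000111) = 0b11001011; 0b11101010 ⊕ 0b11001011 = 0b00100001.
P[1]: S = E(K, 0b11001011) = 0b01010010; 0b10100000 ⊕ 0b01010010 = 0b11110010.
P[2]: S = E(K, 0b01010010) = 0b01100001; 0b10000111 ⊕ 0b01100001 = 0b11100110.
P[3]: S = E(K, 0b01100001) = 0b00000111; 0b10101001 ⊕ 0b00000111 = 0b10101110.
Blocks that differ from the original plaintext: P[1].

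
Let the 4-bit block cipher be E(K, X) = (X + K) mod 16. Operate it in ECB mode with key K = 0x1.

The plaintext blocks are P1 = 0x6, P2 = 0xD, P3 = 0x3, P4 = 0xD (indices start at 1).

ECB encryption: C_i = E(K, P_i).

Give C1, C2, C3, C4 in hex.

C1: E(K, 0x6) = 0x7.
C2: E(K, 0xD) = 0xE.
C3: E(K, 0x3) = 0x4.
C4: E(K, 0xD) = 0xE.

C1 = 0x7, C2 = 0xE, C3 = 0x4, C4 = 0xE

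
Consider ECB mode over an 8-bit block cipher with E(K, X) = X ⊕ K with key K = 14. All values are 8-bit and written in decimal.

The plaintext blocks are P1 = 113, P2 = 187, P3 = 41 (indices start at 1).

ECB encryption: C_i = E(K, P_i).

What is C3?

C3 = 39

C3: E(K, 41) = 39.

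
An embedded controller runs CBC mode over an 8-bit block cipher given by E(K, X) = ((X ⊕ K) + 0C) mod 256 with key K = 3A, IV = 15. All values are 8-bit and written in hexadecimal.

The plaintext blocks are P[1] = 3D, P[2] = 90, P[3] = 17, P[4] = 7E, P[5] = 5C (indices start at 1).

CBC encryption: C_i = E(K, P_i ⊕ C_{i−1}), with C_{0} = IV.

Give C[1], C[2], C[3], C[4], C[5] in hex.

C[1] = 1E, C[2] = C0, C[3] = F9, C[4] = C9, C[5] = BB

C[1]: P[1] ⊕ 15 = 28; E(K, 28) = 1E.
C[2]: P[2] ⊕ 1E = 8E; E(K, 8E) = C0.
C[3]: P[3] ⊕ C0 = D7; E(K, D7) = F9.
C[4]: P[4] ⊕ F9 = 87; E(K, 87) = C9.
C[5]: P[5] ⊕ C9 = 95; E(K, 95) = BB.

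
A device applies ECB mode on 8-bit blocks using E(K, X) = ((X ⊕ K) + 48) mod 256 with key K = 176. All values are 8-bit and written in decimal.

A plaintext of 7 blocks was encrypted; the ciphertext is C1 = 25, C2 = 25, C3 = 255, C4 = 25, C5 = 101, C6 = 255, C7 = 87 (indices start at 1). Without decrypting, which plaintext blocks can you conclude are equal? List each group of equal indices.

ECB encrypts each block independently with the same key, so equal ciphertext blocks imply equal plaintext blocks.
C1 = C2 = C4 = 25, so P1 = P2 = P4.
C3 = C6 = 255, so P3 = P6.

P1 = P2 = P4; P3 = P6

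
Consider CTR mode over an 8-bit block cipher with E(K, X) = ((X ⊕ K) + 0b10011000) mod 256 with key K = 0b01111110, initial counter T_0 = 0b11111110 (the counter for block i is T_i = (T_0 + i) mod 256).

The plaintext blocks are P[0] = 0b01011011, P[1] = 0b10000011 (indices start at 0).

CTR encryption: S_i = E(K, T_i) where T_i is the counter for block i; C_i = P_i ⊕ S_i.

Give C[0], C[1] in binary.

C[0]: T = 0b11111110, S = E(K, T) = 0b00011000; 0b01011011 ⊕ 0b00011000 = 0b01000011.
C[1]: T = 0b11111111, S = E(K, T) = 0b00011001; 0b10000011 ⊕ 0b00011001 = 0b10011010.

C[0] = 0b01000011, C[1] = 0b10011010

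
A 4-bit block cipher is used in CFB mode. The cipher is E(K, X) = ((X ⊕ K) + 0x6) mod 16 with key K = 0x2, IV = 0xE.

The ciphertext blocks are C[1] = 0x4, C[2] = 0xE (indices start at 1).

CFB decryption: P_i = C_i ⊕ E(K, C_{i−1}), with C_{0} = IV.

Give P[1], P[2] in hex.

P[1]: E(K, 0xE) = 0x2; 0x4 ⊕ 0x2 = 0x6.
P[2]: E(K, 0x4) = 0xC; 0xE ⊕ 0xC = 0x2.

P[1] = 0x6, P[2] = 0x2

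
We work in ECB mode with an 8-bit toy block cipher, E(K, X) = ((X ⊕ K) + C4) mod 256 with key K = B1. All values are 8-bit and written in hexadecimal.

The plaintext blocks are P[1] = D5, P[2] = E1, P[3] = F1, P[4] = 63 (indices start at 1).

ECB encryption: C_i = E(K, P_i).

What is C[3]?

C[3] = 04

C[3]: E(K, F1) = 04.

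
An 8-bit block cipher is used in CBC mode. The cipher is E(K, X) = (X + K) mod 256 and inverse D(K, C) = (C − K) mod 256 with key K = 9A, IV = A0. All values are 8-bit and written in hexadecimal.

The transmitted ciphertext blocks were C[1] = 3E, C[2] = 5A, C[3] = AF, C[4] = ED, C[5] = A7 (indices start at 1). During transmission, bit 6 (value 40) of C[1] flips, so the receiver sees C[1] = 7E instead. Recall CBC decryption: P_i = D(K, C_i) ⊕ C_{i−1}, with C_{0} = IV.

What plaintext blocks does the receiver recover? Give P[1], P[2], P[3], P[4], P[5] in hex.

Only C[1] changed, to 7E. In CBC, a change in C_i garbles P_i and flips the same bit in P_{i+1}. Decrypting the received ciphertext:
P[1]: D(K, 7E) = E4; E4 ⊕ A0 = 44.
P[2]: D(K, 5A) = C0; C0 ⊕ 7E = BE.
P[3]: D(K, AF) = 15; 15 ⊕ 5A = 4F.
P[4]: D(K, ED) = 53; 53 ⊕ AF = FC.
P[5]: D(K, A7) = 0D; 0D ⊕ ED = E0.
Blocks that differ from the original plaintext: P[1], P[2].

P[1] = 44, P[2] = BE, P[3] = 4F, P[4] = FC, P[5] = E0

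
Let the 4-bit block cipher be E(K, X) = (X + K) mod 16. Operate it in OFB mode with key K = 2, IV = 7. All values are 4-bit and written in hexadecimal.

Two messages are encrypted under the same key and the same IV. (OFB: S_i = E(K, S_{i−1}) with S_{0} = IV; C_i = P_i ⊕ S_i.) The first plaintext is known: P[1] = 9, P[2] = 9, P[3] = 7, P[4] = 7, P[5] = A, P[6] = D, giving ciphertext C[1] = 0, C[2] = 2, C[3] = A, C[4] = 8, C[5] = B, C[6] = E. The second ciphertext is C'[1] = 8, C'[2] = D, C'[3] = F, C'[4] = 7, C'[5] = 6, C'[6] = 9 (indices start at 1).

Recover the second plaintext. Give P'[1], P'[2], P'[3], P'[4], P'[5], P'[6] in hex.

In OFB with a reused IV, both messages share the same keystream S_i, so C_i ⊕ C'_i = P_i ⊕ P'_i and thus P'_i = P_i ⊕ C_i ⊕ C'_i.
P'[1]: 9 ⊕ 0 ⊕ 8 = 1.
P'[2]: 9 ⊕ 2 ⊕ D = 6.
P'[3]: 7 ⊕ A ⊕ F = 2.
P'[4]: 7 ⊕ 8 ⊕ 7 = 8.
P'[5]: A ⊕ B ⊕ 6 = 7.
P'[6]: D ⊕ E ⊕ 9 = A.

P'[1] = 1, P'[2] = 6, P'[3] = 2, P'[4] = 8, P'[5] = 7, P'[6] = A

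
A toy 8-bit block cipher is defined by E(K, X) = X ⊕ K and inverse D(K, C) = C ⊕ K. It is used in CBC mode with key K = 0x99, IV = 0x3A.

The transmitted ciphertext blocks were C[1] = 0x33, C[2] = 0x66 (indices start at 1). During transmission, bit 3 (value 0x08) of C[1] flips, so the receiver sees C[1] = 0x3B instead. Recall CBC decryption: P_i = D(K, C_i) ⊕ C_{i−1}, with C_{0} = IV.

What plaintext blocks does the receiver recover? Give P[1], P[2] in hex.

Only C[1] changed, to 0x3B. In CBC, a change in C_i garbles P_i and flips the same bit in P_{i+1}. Decrypting the received ciphertext:
P[1]: D(K, 0x3B) = 0xA2; 0xA2 ⊕ 0x3A = 0x98.
P[2]: D(K, 0x66) = 0xFF; 0xFF ⊕ 0x3B = 0xC4.
Blocks that differ from the original plaintext: P[1], P[2].

P[1] = 0x98, P[2] = 0xC4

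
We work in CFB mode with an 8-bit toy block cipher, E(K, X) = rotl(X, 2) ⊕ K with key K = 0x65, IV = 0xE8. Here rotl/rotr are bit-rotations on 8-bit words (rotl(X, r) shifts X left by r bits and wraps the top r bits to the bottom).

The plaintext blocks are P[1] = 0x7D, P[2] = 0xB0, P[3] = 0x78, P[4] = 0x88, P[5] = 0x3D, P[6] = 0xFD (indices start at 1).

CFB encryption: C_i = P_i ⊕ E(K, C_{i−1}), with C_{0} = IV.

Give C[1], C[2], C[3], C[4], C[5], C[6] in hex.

C[1] = 0xBB, C[2] = 0x3B, C[3] = 0xF1, C[4] = 0x2A, C[5] = 0xF0, C[6] = 0x5B

C[1]: E(K, 0xE8) = 0xC6; 0x7D ⊕ 0xC6 = 0xBB.
C[2]: E(K, 0xBB) = 0x8B; 0xB0 ⊕ 0x8B = 0x3B.
C[3]: E(K, 0x3B) = 0x89; 0x78 ⊕ 0x89 = 0xF1.
C[4]: E(K, 0xF1) = 0xA2; 0x88 ⊕ 0xA2 = 0x2A.
C[5]: E(K, 0x2A) = 0xCD; 0x3D ⊕ 0xCD = 0xF0.
C[6]: E(K, 0xF0) = 0xA6; 0xFD ⊕ 0xA6 = 0x5B.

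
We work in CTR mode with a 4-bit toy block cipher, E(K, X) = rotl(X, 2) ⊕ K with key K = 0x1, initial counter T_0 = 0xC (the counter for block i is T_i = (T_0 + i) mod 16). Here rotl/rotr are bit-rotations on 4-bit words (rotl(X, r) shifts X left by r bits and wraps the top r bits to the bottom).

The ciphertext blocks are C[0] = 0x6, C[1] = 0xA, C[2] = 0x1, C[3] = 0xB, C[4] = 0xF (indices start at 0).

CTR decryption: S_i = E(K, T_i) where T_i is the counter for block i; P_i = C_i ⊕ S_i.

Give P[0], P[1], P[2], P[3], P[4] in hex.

P[0] = 0x4, P[1] = 0xC, P[2] = 0xB, P[3] = 0x5, P[4] = 0xE

P[0]: T = 0xC, S = E(K, T) = 0x2; 0x6 ⊕ 0x2 = 0x4.
P[1]: T = 0xD, S = E(K, T) = 0x6; 0xA ⊕ 0x6 = 0xC.
P[2]: T = 0xE, S = E(K, T) = 0xA; 0x1 ⊕ 0xA = 0xB.
P[3]: T = 0xF, S = E(K, T) = 0xE; 0xB ⊕ 0xE = 0x5.
P[4]: T = 0x0, S = E(K, T) = 0x1; 0xF ⊕ 0x1 = 0xE.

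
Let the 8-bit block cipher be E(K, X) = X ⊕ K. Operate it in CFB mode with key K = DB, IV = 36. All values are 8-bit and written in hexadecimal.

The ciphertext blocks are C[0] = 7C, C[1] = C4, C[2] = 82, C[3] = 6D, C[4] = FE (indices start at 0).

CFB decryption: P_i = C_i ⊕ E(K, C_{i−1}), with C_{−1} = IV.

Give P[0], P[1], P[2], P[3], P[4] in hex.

P[0] = 91, P[1] = 63, P[2] = 9D, P[3] = 34, P[4] = 48

P[0]: E(K, 36) = ED; 7C ⊕ ED = 91.
P[1]: E(K, 7C) = A7; C4 ⊕ A7 = 63.
P[2]: E(K, C4) = 1F; 82 ⊕ 1F = 9D.
P[3]: E(K, 82) = 59; 6D ⊕ 59 = 34.
P[4]: E(K, 6D) = B6; FE ⊕ B6 = 48.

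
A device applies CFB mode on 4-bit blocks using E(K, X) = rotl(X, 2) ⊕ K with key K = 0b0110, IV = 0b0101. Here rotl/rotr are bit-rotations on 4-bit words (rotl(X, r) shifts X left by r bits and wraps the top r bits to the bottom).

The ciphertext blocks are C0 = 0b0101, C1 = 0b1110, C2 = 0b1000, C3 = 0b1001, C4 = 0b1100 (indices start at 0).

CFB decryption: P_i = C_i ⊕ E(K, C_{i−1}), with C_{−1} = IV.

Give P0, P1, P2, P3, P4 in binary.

P0: E(K, 0b0101) = 0b0011; 0b0101 ⊕ 0b0011 = 0b0110.
P1: E(K, 0b0101) = 0b0011; 0b1110 ⊕ 0b0011 = 0b1101.
P2: E(K, 0b1110) = 0b1101; 0b1000 ⊕ 0b1101 = 0b0101.
P3: E(K, 0b1000) = 0b0100; 0b1001 ⊕ 0b0100 = 0b1101.
P4: E(K, 0b1001) = 0b0000; 0b1100 ⊕ 0b0000 = 0b1100.

P0 = 0b0110, P1 = 0b1101, P2 = 0b0101, P3 = 0b1101, P4 = 0b1100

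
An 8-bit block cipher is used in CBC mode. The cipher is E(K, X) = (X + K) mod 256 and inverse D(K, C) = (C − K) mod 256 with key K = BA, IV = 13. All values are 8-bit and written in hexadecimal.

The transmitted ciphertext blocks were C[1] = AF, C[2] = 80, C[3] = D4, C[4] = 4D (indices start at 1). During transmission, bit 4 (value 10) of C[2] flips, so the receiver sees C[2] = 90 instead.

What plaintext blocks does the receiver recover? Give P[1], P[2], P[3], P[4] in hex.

P[1] = E6, P[2] = 79, P[3] = 8A, P[4] = 47

CBC decryption: P_i = D(K, C_i) ⊕ C_{i−1}, with C_{0} = IV.
Only C[2] changed, to 90. In CBC, a change in C_i garbles P_i and flips the same bit in P_{i+1}. Decrypting the received ciphertext:
P[1]: D(K, AF) = F5; F5 ⊕ 13 = E6.
P[2]: D(K, 90) = D6; D6 ⊕ AF = 79.
P[3]: D(K, D4) = 1A; 1A ⊕ 90 = 8A.
P[4]: D(K, 4D) = 93; 93 ⊕ D4 = 47.
Blocks that differ from the original plaintext: P[2], P[3].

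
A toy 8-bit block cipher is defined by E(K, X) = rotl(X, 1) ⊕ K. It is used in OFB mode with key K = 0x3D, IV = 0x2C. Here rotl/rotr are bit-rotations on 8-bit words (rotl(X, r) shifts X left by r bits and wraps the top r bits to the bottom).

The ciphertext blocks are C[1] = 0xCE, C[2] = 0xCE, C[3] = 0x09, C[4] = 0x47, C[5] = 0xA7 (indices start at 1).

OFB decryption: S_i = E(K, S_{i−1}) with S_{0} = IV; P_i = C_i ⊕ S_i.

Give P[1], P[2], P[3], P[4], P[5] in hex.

P[1] = 0xAB, P[2] = 0x39, P[3] = 0xDB, P[4] = 0xDF, P[5] = 0xAB

P[1]: S = E(K, 0x2C) = 0x65; 0xCE ⊕ 0x65 = 0xAB.
P[2]: S = E(K, 0x65) = 0xF7; 0xCE ⊕ 0xF7 = 0x39.
P[3]: S = E(K, 0xF7) = 0xD2; 0x09 ⊕ 0xD2 = 0xDB.
P[4]: S = E(K, 0xD2) = 0x98; 0x47 ⊕ 0x98 = 0xDF.
P[5]: S = E(K, 0x98) = 0x0C; 0xA7 ⊕ 0x0C = 0xAB.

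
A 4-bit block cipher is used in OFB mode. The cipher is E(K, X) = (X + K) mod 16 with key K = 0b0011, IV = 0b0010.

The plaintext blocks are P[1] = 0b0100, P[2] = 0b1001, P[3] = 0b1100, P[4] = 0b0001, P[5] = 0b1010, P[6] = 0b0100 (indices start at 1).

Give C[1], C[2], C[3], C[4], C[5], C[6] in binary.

C[1] = 0b0001, C[2] = 0b0001, C[3] = 0b0111, C[4] = 0b1111, C[5] = 0b1011, C[6] = 0b0000

OFB encryption: S_i = E(K, S_{i−1}) with S_{0} = IV; C_i = P_i ⊕ S_i.
C[1]: S = E(K, 0b0010) = 0b0101; 0b0100 ⊕ 0b0101 = 0b0001.
C[2]: S = E(K, 0b0101) = 0b1000; 0b1001 ⊕ 0b1000 = 0b0001.
C[3]: S = E(K, 0b1000) = 0b1011; 0b1100 ⊕ 0b1011 = 0b0111.
C[4]: S = E(K, 0b1011) = 0b1110; 0b0001 ⊕ 0b1110 = 0b1111.
C[5]: S = E(K, 0b1110) = 0b0001; 0b1010 ⊕ 0b0001 = 0b1011.
C[6]: S = E(K, 0b0001) = 0b0100; 0b0100 ⊕ 0b0100 = 0b0000.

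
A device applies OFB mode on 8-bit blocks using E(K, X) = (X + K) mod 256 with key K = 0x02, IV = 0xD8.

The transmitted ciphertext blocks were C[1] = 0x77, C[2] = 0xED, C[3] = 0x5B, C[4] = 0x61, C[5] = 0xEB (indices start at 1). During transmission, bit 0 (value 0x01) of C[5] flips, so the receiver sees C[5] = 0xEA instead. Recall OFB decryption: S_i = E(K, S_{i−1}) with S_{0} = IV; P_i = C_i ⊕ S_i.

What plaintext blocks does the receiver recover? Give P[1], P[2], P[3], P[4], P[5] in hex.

Only C[5] changed, to 0xEA. In OFB, a change in C_i flips the same bit in P_i only; the keystream is unaffected. Decrypting the received ciphertext:
P[1]: S = E(K, 0xD8) = 0xDA; 0x77 ⊕ 0xDA = 0xAD.
P[2]: S = E(K, 0xDA) = 0xDC; 0xED ⊕ 0xDC = 0x31.
P[3]: S = E(K, 0xDC) = 0xDE; 0x5B ⊕ 0xDE = 0x85.
P[4]: S = E(K, 0xDE) = 0xE0; 0x61 ⊕ 0xE0 = 0x81.
P[5]: S = E(K, 0xE0) = 0xE2; 0xEA ⊕ 0xE2 = 0x08.
Blocks that differ from the original plaintext: P[5].

P[1] = 0xAD, P[2] = 0x31, P[3] = 0x85, P[4] = 0x81, P[5] = 0x08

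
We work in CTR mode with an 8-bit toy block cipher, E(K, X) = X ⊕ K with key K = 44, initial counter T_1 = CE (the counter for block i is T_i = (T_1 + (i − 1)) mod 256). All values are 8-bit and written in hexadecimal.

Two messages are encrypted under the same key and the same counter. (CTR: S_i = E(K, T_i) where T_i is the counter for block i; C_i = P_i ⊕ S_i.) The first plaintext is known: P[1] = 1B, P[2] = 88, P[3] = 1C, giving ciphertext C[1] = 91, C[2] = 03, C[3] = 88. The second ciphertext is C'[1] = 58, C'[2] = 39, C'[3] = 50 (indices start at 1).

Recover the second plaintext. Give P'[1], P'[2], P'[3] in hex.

P'[1] = D2, P'[2] = B2, P'[3] = C4

In CTR with a reused counter, both messages share the same keystream S_i, so C_i ⊕ C'_i = P_i ⊕ P'_i and thus P'_i = P_i ⊕ C_i ⊕ C'_i.
P'[1]: 1B ⊕ 91 ⊕ 58 = D2.
P'[2]: 88 ⊕ 03 ⊕ 39 = B2.
P'[3]: 1C ⊕ 88 ⊕ 50 = C4.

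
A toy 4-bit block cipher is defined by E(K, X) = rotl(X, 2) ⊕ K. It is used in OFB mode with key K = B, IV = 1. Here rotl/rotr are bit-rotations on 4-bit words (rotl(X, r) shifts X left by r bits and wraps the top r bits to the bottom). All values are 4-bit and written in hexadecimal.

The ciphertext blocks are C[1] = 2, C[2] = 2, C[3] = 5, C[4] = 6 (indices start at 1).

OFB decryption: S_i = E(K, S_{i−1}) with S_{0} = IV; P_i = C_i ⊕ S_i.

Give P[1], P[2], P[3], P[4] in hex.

P[1]: S = E(K, 1) = F; 2 ⊕ F = D.
P[2]: S = E(K, F) = 4; 2 ⊕ 4 = 6.
P[3]: S = E(K, 4) = A; 5 ⊕ A = F.
P[4]: S = E(K, A) = 1; 6 ⊕ 1 = 7.

P[1] = D, P[2] = 6, P[3] = F, P[4] = 7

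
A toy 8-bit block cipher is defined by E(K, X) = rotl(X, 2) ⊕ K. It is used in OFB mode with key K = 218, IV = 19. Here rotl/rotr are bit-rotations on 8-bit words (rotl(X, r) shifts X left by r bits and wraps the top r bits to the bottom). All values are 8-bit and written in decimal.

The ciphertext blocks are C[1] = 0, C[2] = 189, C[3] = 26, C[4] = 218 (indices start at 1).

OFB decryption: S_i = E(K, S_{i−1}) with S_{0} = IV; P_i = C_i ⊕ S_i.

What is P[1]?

P[1] = 150

P[1]: S = E(K, 19) = 150; 0 ⊕ 150 = 150.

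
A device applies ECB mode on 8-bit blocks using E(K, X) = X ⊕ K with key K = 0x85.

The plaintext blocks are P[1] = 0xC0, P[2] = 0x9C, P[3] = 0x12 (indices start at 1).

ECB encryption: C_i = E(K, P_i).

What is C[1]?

C[1] = 0x45

C[1]: E(K, 0xC0) = 0x45.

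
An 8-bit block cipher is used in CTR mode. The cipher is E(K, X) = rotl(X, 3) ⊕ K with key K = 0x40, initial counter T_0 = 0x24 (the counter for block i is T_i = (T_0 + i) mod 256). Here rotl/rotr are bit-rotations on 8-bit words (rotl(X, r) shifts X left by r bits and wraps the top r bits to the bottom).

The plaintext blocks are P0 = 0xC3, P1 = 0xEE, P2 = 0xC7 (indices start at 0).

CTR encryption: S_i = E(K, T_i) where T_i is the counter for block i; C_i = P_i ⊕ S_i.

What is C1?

C0: T = 0x24, S = E(K, T) = 0x61; 0xC3 ⊕ 0x61 = 0xA2.
C1: T = 0x25, S = E(K, T) = 0x69; 0xEE ⊕ 0x69 = 0x87.

C1 = 0x87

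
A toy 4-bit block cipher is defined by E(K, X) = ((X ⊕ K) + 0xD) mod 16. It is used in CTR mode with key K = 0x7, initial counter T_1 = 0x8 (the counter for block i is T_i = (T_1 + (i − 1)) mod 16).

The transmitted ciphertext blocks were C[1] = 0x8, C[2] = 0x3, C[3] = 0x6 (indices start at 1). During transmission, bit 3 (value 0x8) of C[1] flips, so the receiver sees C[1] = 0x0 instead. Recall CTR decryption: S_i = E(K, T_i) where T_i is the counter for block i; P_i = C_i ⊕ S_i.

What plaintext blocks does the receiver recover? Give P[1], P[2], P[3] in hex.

P[1] = 0xC, P[2] = 0x8, P[3] = 0xC

Only C[1] changed, to 0x0. In CTR, a change in C_i flips the same bit in P_i only; the keystream is unaffected. Decrypting the received ciphertext:
P[1]: T = 0x8, S = E(K, T) = 0xC; 0x0 ⊕ 0xC = 0xC.
P[2]: T = 0x9, S = E(K, T) = 0xB; 0x3 ⊕ 0xB = 0x8.
P[3]: T = 0xA, S = E(K, T) = 0xA; 0x6 ⊕ 0xA = 0xC.
Blocks that differ from the original plaintext: P[1].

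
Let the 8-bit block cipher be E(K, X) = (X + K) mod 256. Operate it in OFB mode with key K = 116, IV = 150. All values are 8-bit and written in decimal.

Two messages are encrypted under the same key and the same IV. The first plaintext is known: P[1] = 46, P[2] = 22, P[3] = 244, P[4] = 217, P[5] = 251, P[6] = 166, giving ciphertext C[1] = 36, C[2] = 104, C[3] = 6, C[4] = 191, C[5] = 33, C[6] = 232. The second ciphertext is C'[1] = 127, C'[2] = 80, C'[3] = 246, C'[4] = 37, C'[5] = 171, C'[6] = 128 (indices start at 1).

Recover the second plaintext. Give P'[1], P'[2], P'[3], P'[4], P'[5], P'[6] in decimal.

In OFB with a reused IV, both messages share the same keystream S_i, so C_i ⊕ C'_i = P_i ⊕ P'_i and thus P'_i = P_i ⊕ C_i ⊕ C'_i.
P'[1]: 46 ⊕ 36 ⊕ 127 = 117.
P'[2]: 22 ⊕ 104 ⊕ 80 = 46.
P'[3]: 244 ⊕ 6 ⊕ 246 = 4.
P'[4]: 217 ⊕ 191 ⊕ 37 = 67.
P'[5]: 251 ⊕ 33 ⊕ 171 = 113.
P'[6]: 166 ⊕ 232 ⊕ 128 = 206.

P'[1] = 117, P'[2] = 46, P'[3] = 4, P'[4] = 67, P'[5] = 113, P'[6] = 206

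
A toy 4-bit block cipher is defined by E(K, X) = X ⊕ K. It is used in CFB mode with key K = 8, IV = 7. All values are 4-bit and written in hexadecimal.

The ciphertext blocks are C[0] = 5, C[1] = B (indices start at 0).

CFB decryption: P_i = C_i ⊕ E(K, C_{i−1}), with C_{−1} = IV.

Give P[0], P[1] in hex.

P[0] = A, P[1] = 6

P[0]: E(K, 7) = F; 5 ⊕ F = A.
P[1]: E(K, 5) = D; B ⊕ D = 6.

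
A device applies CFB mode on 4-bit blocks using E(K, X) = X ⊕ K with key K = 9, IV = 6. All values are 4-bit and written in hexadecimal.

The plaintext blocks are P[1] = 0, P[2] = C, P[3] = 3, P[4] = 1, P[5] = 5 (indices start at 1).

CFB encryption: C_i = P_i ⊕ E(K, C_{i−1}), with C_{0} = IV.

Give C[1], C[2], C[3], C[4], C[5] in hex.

C[1]: E(K, 6) = F; 0 ⊕ F = F.
C[2]: E(K, F) = 6; C ⊕ 6 = A.
C[3]: E(K, A) = 3; 3 ⊕ 3 = 0.
C[4]: E(K, 0) = 9; 1 ⊕ 9 = 8.
C[5]: E(K, 8) = 1; 5 ⊕ 1 = 4.

C[1] = F, C[2] = A, C[3] = 0, C[4] = 8, C[5] = 4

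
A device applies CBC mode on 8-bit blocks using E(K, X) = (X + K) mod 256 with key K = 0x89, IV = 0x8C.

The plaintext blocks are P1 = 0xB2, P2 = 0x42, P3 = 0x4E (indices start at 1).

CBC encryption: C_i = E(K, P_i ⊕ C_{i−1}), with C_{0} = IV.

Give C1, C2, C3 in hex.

C1: P1 ⊕ 0x8C = 0x3E; E(K, 0x3E) = 0xC7.
C2: P2 ⊕ 0xC7 = 0x85; E(K, 0x85) = 0x0E.
C3: P3 ⊕ 0x0E = 0x40; E(K, 0x40) = 0xC9.

C1 = 0xC7, C2 = 0x0E, C3 = 0xC9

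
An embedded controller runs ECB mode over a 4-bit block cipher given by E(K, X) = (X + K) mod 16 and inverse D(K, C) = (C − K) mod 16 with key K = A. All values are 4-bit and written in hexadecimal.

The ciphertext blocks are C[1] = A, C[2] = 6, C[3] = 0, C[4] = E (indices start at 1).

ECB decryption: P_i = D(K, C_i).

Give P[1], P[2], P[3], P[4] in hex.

P[1]: D(K, A) = 0.
P[2]: D(K, 6) = C.
P[3]: D(K, 0) = 6.
P[4]: D(K, E) = 4.

P[1] = 0, P[2] = C, P[3] = 6, P[4] = 4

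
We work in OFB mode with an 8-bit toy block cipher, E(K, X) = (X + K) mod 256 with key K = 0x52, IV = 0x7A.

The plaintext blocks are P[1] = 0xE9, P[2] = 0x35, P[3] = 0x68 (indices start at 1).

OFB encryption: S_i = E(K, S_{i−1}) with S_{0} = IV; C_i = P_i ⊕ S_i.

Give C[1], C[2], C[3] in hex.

C[1] = 0x25, C[2] = 0x2B, C[3] = 0x18

C[1]: S = E(K, 0x7A) = 0xCC; 0xE9 ⊕ 0xCC = 0x25.
C[2]: S = E(K, 0xCC) = 0x1E; 0x35 ⊕ 0x1E = 0x2B.
C[3]: S = E(K, 0x1E) = 0x70; 0x68 ⊕ 0x70 = 0x18.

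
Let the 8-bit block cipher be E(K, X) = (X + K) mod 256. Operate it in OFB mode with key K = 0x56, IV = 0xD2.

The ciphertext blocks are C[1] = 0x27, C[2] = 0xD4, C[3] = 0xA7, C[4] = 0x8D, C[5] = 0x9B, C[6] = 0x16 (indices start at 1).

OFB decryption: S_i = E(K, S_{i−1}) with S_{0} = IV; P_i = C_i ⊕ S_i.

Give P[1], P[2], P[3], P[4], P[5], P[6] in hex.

P[1] = 0x0F, P[2] = 0xAA, P[3] = 0x73, P[4] = 0xA7, P[5] = 0x1B, P[6] = 0xC0

P[1]: S = E(K, 0xD2) = 0x28; 0x27 ⊕ 0x28 = 0x0F.
P[2]: S = E(K, 0x28) = 0x7E; 0xD4 ⊕ 0x7E = 0xAA.
P[3]: S = E(K, 0x7E) = 0xD4; 0xA7 ⊕ 0xD4 = 0x73.
P[4]: S = E(K, 0xD4) = 0x2A; 0x8D ⊕ 0x2A = 0xA7.
P[5]: S = E(K, 0x2A) = 0x80; 0x9B ⊕ 0x80 = 0x1B.
P[6]: S = E(K, 0x80) = 0xD6; 0x16 ⊕ 0xD6 = 0xC0.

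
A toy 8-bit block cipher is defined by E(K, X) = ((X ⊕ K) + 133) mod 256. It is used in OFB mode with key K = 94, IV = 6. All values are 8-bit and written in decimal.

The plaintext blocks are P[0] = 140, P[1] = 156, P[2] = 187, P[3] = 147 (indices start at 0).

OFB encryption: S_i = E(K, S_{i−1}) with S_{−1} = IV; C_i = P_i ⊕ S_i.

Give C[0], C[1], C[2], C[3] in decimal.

C[0] = 81, C[1] = 148, C[2] = 96, C[3] = 153

C[0]: S = E(K, 6) = 221; 140 ⊕ 221 = 81.
C[1]: S = E(K, 221) = 8; 156 ⊕ 8 = 148.
C[2]: S = E(K, 8) = 219; 187 ⊕ 219 = 96.
C[3]: S = E(K, 219) = 10; 147 ⊕ 10 = 153.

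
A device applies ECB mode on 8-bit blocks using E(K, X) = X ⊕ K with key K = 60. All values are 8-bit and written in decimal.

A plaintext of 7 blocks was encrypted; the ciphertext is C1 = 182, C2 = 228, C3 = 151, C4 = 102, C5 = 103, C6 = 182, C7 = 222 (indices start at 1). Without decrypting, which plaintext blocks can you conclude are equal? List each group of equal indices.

P1 = P6

ECB encrypts each block independently with the same key, so equal ciphertext blocks imply equal plaintext blocks.
C1 = C6 = 182, so P1 = P6.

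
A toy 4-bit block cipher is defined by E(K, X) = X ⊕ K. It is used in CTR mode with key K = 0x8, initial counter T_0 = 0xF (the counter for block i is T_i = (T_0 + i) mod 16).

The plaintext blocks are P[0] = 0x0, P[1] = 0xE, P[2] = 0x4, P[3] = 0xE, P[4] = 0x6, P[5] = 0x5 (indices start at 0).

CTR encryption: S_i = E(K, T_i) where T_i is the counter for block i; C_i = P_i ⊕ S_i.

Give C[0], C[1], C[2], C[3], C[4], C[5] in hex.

C[0]: T = 0xF, S = E(K, T) = 0x7; 0x0 ⊕ 0x7 = 0x7.
C[1]: T = 0x0, S = E(K, T) = 0x8; 0xE ⊕ 0x8 = 0x6.
C[2]: T = 0x1, S = E(K, T) = 0x9; 0x4 ⊕ 0x9 = 0xD.
C[3]: T = 0x2, S = E(K, T) = 0xA; 0xE ⊕ 0xA = 0x4.
C[4]: T = 0x3, S = E(K, T) = 0xB; 0x6 ⊕ 0xB = 0xD.
C[5]: T = 0x4, S = E(K, T) = 0xC; 0x5 ⊕ 0xC = 0x9.

C[0] = 0x7, C[1] = 0x6, C[2] = 0xD, C[3] = 0x4, C[4] = 0xD, C[5] = 0x9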